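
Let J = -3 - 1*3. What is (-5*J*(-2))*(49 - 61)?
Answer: 720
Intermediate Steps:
J = -6 (J = -3 - 3 = -6)
(-5*J*(-2))*(49 - 61) = (-5*(-6)*(-2))*(49 - 61) = (30*(-2))*(-12) = -60*(-12) = 720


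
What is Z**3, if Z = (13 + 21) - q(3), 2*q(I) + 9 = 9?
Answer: 39304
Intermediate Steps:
q(I) = 0 (q(I) = -9/2 + (1/2)*9 = -9/2 + 9/2 = 0)
Z = 34 (Z = (13 + 21) - 1*0 = 34 + 0 = 34)
Z**3 = 34**3 = 39304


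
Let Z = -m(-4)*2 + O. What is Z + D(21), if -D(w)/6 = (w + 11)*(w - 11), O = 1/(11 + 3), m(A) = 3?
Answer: -26963/14 ≈ -1925.9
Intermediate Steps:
O = 1/14 ≈ 0.071429
D(w) = -6*(-11 + w)*(11 + w) (D(w) = -6*(w + 11)*(w - 11) = -6*(11 + w)*(-11 + w) = -6*(-11 + w)*(11 + w))
Z = -83/14 (Z = -1*3*2 + 1/14 = -3*2 + 1/14 = -6 + 1/14 = -83/14 ≈ -5.9286)
Z + D(21) = -83/14 + (726 - 6*21**2) = -83/14 + (726 - 6*441) = -83/14 + (726 - 2646) = -83/14 - 1920 = -26963/14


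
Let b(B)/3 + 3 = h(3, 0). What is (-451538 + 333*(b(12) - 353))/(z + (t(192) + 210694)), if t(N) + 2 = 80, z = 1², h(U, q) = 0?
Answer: -572084/210773 ≈ -2.7142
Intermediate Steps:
b(B) = -9 (b(B) = -9 + 3*0 = -9 + 0 = -9)
z = 1
t(N) = 78 (t(N) = -2 + 80 = 78)
(-451538 + 333*(b(12) - 353))/(z + (t(192) + 210694)) = (-451538 + 333*(-9 - 353))/(1 + (78 + 210694)) = (-451538 + 333*(-362))/(1 + 210772) = (-451538 - 120546)/210773 = -572084*1/210773 = -572084/210773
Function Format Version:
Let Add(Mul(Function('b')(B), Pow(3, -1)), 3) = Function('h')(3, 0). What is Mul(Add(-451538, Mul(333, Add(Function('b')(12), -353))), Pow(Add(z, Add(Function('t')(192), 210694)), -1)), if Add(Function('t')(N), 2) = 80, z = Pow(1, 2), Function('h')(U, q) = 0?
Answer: Rational(-572084, 210773) ≈ -2.7142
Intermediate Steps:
Function('b')(B) = -9 (Function('b')(B) = Add(-9, Mul(3, 0)) = Add(-9, 0) = -9)
z = 1
Function('t')(N) = 78 (Function('t')(N) = Add(-2, 80) = 78)
Mul(Add(-451538, Mul(333, Add(Function('b')(12), -353))), Pow(Add(z, Add(Function('t')(192), 210694)), -1)) = Mul(Add(-451538, Mul(333, Add(-9, -353))), Pow(Add(1, Add(78, 210694)), -1)) = Mul(Add(-451538, Mul(333, -362)), Pow(Add(1, 210772), -1)) = Mul(Add(-451538, -120546), Pow(210773, -1)) = Mul(-572084, Rational(1, 210773)) = Rational(-572084, 210773)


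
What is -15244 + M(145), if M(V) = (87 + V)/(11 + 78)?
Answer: -1356484/89 ≈ -15241.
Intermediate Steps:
M(V) = 87/89 + V/89 (M(V) = (87 + V)/89 = (87 + V)*(1/89) = 87/89 + V/89)
-15244 + M(145) = -15244 + (87/89 + (1/89)*145) = -15244 + (87/89 + 145/89) = -15244 + 232/89 = -1356484/89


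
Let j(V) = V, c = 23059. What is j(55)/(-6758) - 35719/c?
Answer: -242657247/155832722 ≈ -1.5572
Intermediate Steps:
j(55)/(-6758) - 35719/c = 55/(-6758) - 35719/23059 = 55*(-1/6758) - 35719*1/23059 = -55/6758 - 35719/23059 = -242657247/155832722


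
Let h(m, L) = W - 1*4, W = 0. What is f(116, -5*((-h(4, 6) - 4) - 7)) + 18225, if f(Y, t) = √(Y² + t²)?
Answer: 18225 + √14681 ≈ 18346.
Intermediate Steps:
h(m, L) = -4 (h(m, L) = 0 - 1*4 = 0 - 4 = -4)
f(116, -5*((-h(4, 6) - 4) - 7)) + 18225 = √(116² + (-5*((-1*(-4) - 4) - 7))²) + 18225 = √(13456 + (-5*((4 - 4) - 7))²) + 18225 = √(13456 + (-5*(0 - 7))²) + 18225 = √(13456 + (-5*(-7))²) + 18225 = √(13456 + 35²) + 18225 = √(13456 + 1225) + 18225 = √14681 + 18225 = 18225 + √14681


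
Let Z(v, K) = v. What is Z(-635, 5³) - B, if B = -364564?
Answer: 363929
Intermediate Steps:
Z(-635, 5³) - B = -635 - 1*(-364564) = -635 + 364564 = 363929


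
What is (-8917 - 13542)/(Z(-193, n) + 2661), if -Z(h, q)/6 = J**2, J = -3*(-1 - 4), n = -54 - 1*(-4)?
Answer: -22459/1311 ≈ -17.131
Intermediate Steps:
n = -50 (n = -54 + 4 = -50)
J = 15 (J = -3*(-5) = 15)
Z(h, q) = -1350 (Z(h, q) = -6*15**2 = -6*225 = -1350)
(-8917 - 13542)/(Z(-193, n) + 2661) = (-8917 - 13542)/(-1350 + 2661) = -22459/1311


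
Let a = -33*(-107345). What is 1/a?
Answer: 1/3542385 ≈ 2.8230e-7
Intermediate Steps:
a = 3542385
1/a = 1/3542385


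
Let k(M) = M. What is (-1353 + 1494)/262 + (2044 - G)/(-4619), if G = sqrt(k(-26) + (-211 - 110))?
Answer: 115751/1210178 + I*sqrt(347)/4619 ≈ 0.095648 + 0.0040329*I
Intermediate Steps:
G = I*sqrt(347) (G = sqrt(-26 + (-211 - 110)) = sqrt(-26 - 321) = sqrt(-347) = I*sqrt(347) ≈ 18.628*I)
(-1353 + 1494)/262 + (2044 - G)/(-4619) = (-1353 + 1494)/262 + (2044 - I*sqrt(347))/(-4619) = 141*(1/262) + (2044 - I*sqrt(347))*(-1/4619) = 141/262 + (-2044/4619 + I*sqrt(347)/4619) = 115751/1210178 + I*sqrt(347)/4619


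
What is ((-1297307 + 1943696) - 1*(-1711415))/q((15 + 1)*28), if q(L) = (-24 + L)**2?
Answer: 589451/44944 ≈ 13.115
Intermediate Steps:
((-1297307 + 1943696) - 1*(-1711415))/q((15 + 1)*28) = ((-1297307 + 1943696) - 1*(-1711415))/((-24 + (15 + 1)*28)**2) = (646389 + 1711415)/((-24 + 16*28)**2) = 2357804/((-24 + 448)**2) = 2357804/(424**2) = 2357804/179776 = 2357804*(1/179776) = 589451/44944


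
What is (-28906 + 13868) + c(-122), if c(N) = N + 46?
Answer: -15114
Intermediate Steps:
c(N) = 46 + N
(-28906 + 13868) + c(-122) = (-28906 + 13868) + (46 - 122) = -15038 - 76 = -15114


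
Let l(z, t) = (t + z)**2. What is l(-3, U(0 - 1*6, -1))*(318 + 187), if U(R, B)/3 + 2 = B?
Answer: 72720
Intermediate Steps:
U(R, B) = -6 + 3*B
l(-3, U(0 - 1*6, -1))*(318 + 187) = ((-6 + 3*(-1)) - 3)**2*(318 + 187) = ((-6 - 3) - 3)**2*505 = (-9 - 3)**2*505 = (-12)**2*505 = 144*505 = 72720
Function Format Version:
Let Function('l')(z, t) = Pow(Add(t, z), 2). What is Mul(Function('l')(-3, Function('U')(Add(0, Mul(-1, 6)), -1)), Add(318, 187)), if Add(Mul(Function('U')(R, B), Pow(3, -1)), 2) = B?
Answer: 72720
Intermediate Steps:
Function('U')(R, B) = Add(-6, Mul(3, B))
Mul(Function('l')(-3, Function('U')(Add(0, Mul(-1, 6)), -1)), Add(318, 187)) = Mul(Pow(Add(Add(-6, Mul(3, -1)), -3), 2), Add(318, 187)) = Mul(Pow(Add(Add(-6, -3), -3), 2), 505) = Mul(Pow(Add(-9, -3), 2), 505) = Mul(Pow(-12, 2), 505) = Mul(144, 505) = 72720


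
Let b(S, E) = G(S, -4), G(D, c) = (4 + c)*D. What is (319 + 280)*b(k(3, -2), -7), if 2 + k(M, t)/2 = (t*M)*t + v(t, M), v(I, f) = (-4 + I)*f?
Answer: 0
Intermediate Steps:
v(I, f) = f*(-4 + I)
G(D, c) = D*(4 + c)
k(M, t) = -4 + 2*M*t² + 2*M*(-4 + t) (k(M, t) = -4 + 2*((t*M)*t + M*(-4 + t)) = -4 + 2*((M*t)*t + M*(-4 + t)) = -4 + 2*(M*t² + M*(-4 + t)) = -4 + (2*M*t² + 2*M*(-4 + t)) = -4 + 2*M*t² + 2*M*(-4 + t))
b(S, E) = 0 (b(S, E) = S*(4 - 4) = S*0 = 0)
(319 + 280)*b(k(3, -2), -7) = (319 + 280)*0 = 599*0 = 0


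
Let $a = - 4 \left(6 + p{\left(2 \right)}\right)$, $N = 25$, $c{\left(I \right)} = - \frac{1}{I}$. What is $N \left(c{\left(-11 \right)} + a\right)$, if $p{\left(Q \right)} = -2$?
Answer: $- \frac{4375}{11} \approx -397.73$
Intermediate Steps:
$a = -16$ ($a = - 4 \left(6 - 2\right) = \left(-4\right) 4 = -16$)
$N \left(c{\left(-11 \right)} + a\right) = 25 \left(- \frac{1}{-11} - 16\right) = 25 \left(\left(-1\right) \left(- \frac{1}{11}\right) - 16\right) = 25 \left(\frac{1}{11} - 16\right) = 25 \left(- \frac{175}{11}\right) = - \frac{4375}{11}$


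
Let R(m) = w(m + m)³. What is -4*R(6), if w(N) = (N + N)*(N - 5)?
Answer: -18966528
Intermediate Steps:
w(N) = 2*N*(-5 + N) (w(N) = (2*N)*(-5 + N) = 2*N*(-5 + N))
R(m) = 64*m³*(-5 + 2*m)³ (R(m) = (2*(m + m)*(-5 + (m + m)))³ = (2*(2*m)*(-5 + 2*m))³ = (4*m*(-5 + 2*m))³ = 64*m³*(-5 + 2*m)³)
-4*R(6) = -256*6³*(-5 + 2*6)³ = -256*216*(-5 + 12)³ = -256*216*7³ = -256*216*343 = -4*4741632 = -18966528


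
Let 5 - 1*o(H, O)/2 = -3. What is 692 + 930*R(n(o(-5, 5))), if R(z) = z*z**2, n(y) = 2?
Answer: 8132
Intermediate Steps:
o(H, O) = 16 (o(H, O) = 10 - 2*(-3) = 10 + 6 = 16)
R(z) = z**3
692 + 930*R(n(o(-5, 5))) = 692 + 930*2**3 = 692 + 930*8 = 692 + 7440 = 8132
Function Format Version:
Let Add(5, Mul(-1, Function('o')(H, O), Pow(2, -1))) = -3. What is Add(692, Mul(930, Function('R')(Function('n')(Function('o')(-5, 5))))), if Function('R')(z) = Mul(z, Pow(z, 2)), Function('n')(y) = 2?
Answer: 8132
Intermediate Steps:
Function('o')(H, O) = 16 (Function('o')(H, O) = Add(10, Mul(-2, -3)) = Add(10, 6) = 16)
Function('R')(z) = Pow(z, 3)
Add(692, Mul(930, Function('R')(Function('n')(Function('o')(-5, 5))))) = Add(692, Mul(930, Pow(2, 3))) = Add(692, Mul(930, 8)) = Add(692, 7440) = 8132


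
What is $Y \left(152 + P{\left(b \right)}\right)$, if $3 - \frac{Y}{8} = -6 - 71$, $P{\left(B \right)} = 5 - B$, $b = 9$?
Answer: $94720$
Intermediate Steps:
$Y = 640$ ($Y = 24 - 8 \left(-6 - 71\right) = 24 - -616 = 24 + 616 = 640$)
$Y \left(152 + P{\left(b \right)}\right) = 640 \left(152 + \left(5 - 9\right)\right) = 640 \left(152 - 4\right) = 640 \cdot 148 = 94720$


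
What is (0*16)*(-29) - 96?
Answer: -96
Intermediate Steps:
(0*16)*(-29) - 96 = 0*(-29) - 96 = 0 - 96 = -96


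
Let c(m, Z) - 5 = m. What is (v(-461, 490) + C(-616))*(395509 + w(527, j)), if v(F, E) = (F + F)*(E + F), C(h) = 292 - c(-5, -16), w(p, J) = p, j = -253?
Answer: -10473568056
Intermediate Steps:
c(m, Z) = 5 + m
C(h) = 292 (C(h) = 292 - (5 - 5) = 292 - 1*0 = 292 + 0 = 292)
v(F, E) = 2*F*(E + F) (v(F, E) = (2*F)*(E + F) = 2*F*(E + F))
(v(-461, 490) + C(-616))*(395509 + w(527, j)) = (2*(-461)*(490 - 461) + 292)*(395509 + 527) = (2*(-461)*29 + 292)*396036 = (-26738 + 292)*396036 = -26446*396036 = -10473568056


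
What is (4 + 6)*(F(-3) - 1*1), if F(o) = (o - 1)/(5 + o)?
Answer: -30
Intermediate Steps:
F(o) = (-1 + o)/(5 + o)
(4 + 6)*(F(-3) - 1*1) = (4 + 6)*((-1 - 3)/(5 - 3) - 1*1) = 10*(-4/2 - 1) = 10*((½)*(-4) - 1) = 10*(-2 - 1) = 10*(-3) = -30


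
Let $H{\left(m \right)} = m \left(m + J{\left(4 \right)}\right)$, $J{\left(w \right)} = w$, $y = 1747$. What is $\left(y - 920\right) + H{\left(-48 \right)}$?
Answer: $2939$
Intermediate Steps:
$H{\left(m \right)} = m \left(4 + m\right)$ ($H{\left(m \right)} = m \left(m + 4\right) = m \left(4 + m\right)$)
$\left(y - 920\right) + H{\left(-48 \right)} = \left(1747 - 920\right) - 48 \left(4 - 48\right) = 827 - -2112 = 827 + 2112 = 2939$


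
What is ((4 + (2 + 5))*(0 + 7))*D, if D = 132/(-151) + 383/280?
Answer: 229603/6040 ≈ 38.014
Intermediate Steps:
D = 20873/42280 (D = 132*(-1/151) + 383*(1/280) = -132/151 + 383/280 = 20873/42280 ≈ 0.49368)
((4 + (2 + 5))*(0 + 7))*D = ((4 + (2 + 5))*(0 + 7))*(20873/42280) = ((4 + 7)*7)*(20873/42280) = (11*7)*(20873/42280) = 77*(20873/42280) = 229603/6040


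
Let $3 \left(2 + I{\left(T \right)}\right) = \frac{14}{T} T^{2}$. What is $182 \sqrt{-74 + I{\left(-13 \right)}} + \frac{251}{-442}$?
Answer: $- \frac{251}{442} + \frac{182 i \sqrt{1230}}{3} \approx -0.56787 + 2127.7 i$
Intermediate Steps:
$I{\left(T \right)} = -2 + \frac{14 T}{3}$ ($I{\left(T \right)} = -2 + \frac{\frac{14}{T} T^{2}}{3} = -2 + \frac{14 T}{3}$)
$182 \sqrt{-74 + I{\left(-13 \right)}} + \frac{251}{-442} = 182 \sqrt{-74 + \left(-2 + \frac{14}{3} \left(-13\right)\right)} + \frac{251}{-442} = 182 \sqrt{-74 - \frac{188}{3}} + 251 \left(- \frac{1}{442}\right) = 182 \sqrt{-74 - \frac{188}{3}} - \frac{251}{442} = 182 \sqrt{- \frac{410}{3}} - \frac{251}{442} = 182 \frac{i \sqrt{1230}}{3} - \frac{251}{442} = \frac{182 i \sqrt{1230}}{3} - \frac{251}{442} = - \frac{251}{442} + \frac{182 i \sqrt{1230}}{3}$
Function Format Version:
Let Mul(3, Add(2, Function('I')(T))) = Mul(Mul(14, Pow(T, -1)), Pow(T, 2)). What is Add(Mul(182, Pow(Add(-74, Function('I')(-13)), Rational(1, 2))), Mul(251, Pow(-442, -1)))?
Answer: Add(Rational(-251, 442), Mul(Rational(182, 3), I, Pow(1230, Rational(1, 2)))) ≈ Add(-0.56787, Mul(2127.7, I))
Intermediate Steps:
Function('I')(T) = Add(-2, Mul(Rational(14, 3), T)) (Function('I')(T) = Add(-2, Mul(Rational(1, 3), Mul(Mul(14, Pow(T, -1)), Pow(T, 2)))) = Add(-2, Mul(Rational(1, 3), Mul(14, T))) = Add(-2, Mul(Rational(14, 3), T)))
Add(Mul(182, Pow(Add(-74, Function('I')(-13)), Rational(1, 2))), Mul(251, Pow(-442, -1))) = Add(Mul(182, Pow(Add(-74, Add(-2, Mul(Rational(14, 3), -13))), Rational(1, 2))), Mul(251, Pow(-442, -1))) = Add(Mul(182, Pow(Add(-74, Add(-2, Rational(-182, 3))), Rational(1, 2))), Mul(251, Rational(-1, 442))) = Add(Mul(182, Pow(Add(-74, Rational(-188, 3)), Rational(1, 2))), Rational(-251, 442)) = Add(Mul(182, Pow(Rational(-410, 3), Rational(1, 2))), Rational(-251, 442)) = Add(Mul(182, Mul(Rational(1, 3), I, Pow(1230, Rational(1, 2)))), Rational(-251, 442)) = Add(Mul(Rational(182, 3), I, Pow(1230, Rational(1, 2))), Rational(-251, 442)) = Add(Rational(-251, 442), Mul(Rational(182, 3), I, Pow(1230, Rational(1, 2))))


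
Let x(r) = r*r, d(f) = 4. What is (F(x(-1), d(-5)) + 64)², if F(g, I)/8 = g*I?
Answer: 9216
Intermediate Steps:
x(r) = r²
F(g, I) = 8*I*g (F(g, I) = 8*(g*I) = 8*(I*g) = 8*I*g)
(F(x(-1), d(-5)) + 64)² = (8*4*(-1)² + 64)² = (8*4*1 + 64)² = (32 + 64)² = 96² = 9216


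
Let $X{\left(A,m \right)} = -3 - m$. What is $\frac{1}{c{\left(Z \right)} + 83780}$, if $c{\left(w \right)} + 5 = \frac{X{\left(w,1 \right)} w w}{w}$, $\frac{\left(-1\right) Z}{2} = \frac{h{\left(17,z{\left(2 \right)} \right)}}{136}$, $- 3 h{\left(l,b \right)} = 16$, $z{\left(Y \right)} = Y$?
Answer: $\frac{51}{4272509} \approx 1.1937 \cdot 10^{-5}$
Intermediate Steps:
$h{\left(l,b \right)} = - \frac{16}{3}$ ($h{\left(l,b \right)} = \left(- \frac{1}{3}\right) 16 = - \frac{16}{3}$)
$Z = \frac{4}{51}$ ($Z = - 2 \left(- \frac{16}{3 \cdot 136}\right) = - 2 \left(\left(- \frac{16}{3}\right) \frac{1}{136}\right) = \left(-2\right) \left(- \frac{2}{51}\right) = \frac{4}{51} \approx 0.078431$)
$c{\left(w \right)} = -5 - 4 w$ ($c{\left(w \right)} = -5 + \frac{\left(-3 - 1\right) w w}{w} = -5 + \frac{- 4 w w}{w} = -5 + \frac{\left(-4\right) w^{2}}{w} = -5 - 4 w$)
$\frac{1}{c{\left(Z \right)} + 83780} = \frac{1}{\left(-5 - \frac{16}{51}\right) + 83780} = \frac{1}{- \frac{271}{51} + 83780} = \frac{1}{\frac{4272509}{51}} = \frac{51}{4272509}$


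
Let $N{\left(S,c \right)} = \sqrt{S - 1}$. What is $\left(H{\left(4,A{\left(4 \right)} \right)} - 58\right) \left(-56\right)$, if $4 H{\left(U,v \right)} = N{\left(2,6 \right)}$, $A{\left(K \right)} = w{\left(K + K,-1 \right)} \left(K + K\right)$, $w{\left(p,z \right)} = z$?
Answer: $3234$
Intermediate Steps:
$N{\left(S,c \right)} = \sqrt{-1 + S}$
$A{\left(K \right)} = - 2 K$ ($A{\left(K \right)} = - (K + K) = - 2 K$)
$H{\left(U,v \right)} = \frac{1}{4}$ ($H{\left(U,v \right)} = \frac{\sqrt{-1 + 2}}{4} = \frac{\sqrt{1}}{4} = \frac{1}{4} \cdot 1 = \frac{1}{4}$)
$\left(H{\left(4,A{\left(4 \right)} \right)} - 58\right) \left(-56\right) = \left(\frac{1}{4} - 58\right) \left(-56\right) = \left(- \frac{231}{4}\right) \left(-56\right) = 3234$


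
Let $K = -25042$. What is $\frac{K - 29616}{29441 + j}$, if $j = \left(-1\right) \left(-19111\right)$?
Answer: $- \frac{27329}{24276} \approx -1.1258$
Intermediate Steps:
$j = 19111$
$\frac{K - 29616}{29441 + j} = \frac{-25042 - 29616}{29441 + 19111} = - \frac{54658}{48552} = \left(-54658\right) \frac{1}{48552} = - \frac{27329}{24276}$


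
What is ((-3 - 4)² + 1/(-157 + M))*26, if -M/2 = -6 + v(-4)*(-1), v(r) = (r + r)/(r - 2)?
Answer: 543920/427 ≈ 1273.8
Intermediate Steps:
v(r) = 2*r/(-2 + r) (v(r) = (2*r)/(-2 + r) = 2*r/(-2 + r))
M = 44/3 (M = -2*(-6 + (2*(-4)/(-2 - 4))*(-1)) = -2*(-6 + (2*(-4)/(-6))*(-1)) = -2*(-6 + (2*(-4)*(-⅙))*(-1)) = -2*(-6 + (4/3)*(-1)) = -2*(-6 - 4/3) = -2*(-22/3) = 44/3 ≈ 14.667)
((-3 - 4)² + 1/(-157 + M))*26 = ((-3 - 4)² + 1/(-157 + 44/3))*26 = ((-7)² + 1/(-427/3))*26 = (49 - 3/427)*26 = (20920/427)*26 = 543920/427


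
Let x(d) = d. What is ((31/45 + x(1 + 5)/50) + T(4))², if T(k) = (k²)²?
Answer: 3338759524/50625 ≈ 65951.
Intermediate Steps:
T(k) = k⁴
((31/45 + x(1 + 5)/50) + T(4))² = ((31/45 + (1 + 5)/50) + 4⁴)² = ((31*(1/45) + 6*(1/50)) + 256)² = ((31/45 + 3/25) + 256)² = (182/225 + 256)² = (57782/225)² = 3338759524/50625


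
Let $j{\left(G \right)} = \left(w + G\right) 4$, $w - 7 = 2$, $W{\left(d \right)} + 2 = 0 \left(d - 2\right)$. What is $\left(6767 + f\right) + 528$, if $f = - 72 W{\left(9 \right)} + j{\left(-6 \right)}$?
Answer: $7451$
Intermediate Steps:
$W{\left(d \right)} = -2$ ($W{\left(d \right)} = -2 + 0 \left(d - 2\right) = -2 + 0 \left(-2 + d\right) = -2 + 0 = -2$)
$w = 9$ ($w = 7 + 2 = 9$)
$j{\left(G \right)} = 36 + 4 G$ ($j{\left(G \right)} = \left(9 + G\right) 4 = 36 + 4 G$)
$f = 156$ ($f = \left(-72\right) \left(-2\right) + \left(36 + 4 \left(-6\right)\right) = 144 + \left(36 - 24\right) = 144 + 12 = 156$)
$\left(6767 + f\right) + 528 = \left(6767 + 156\right) + 528 = 6923 + 528 = 7451$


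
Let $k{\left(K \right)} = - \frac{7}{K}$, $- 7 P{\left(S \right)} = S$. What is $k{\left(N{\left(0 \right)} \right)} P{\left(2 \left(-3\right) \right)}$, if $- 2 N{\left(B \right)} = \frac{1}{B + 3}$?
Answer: $36$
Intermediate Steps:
$P{\left(S \right)} = - \frac{S}{7}$
$N{\left(B \right)} = - \frac{1}{2 \left(3 + B\right)}$ ($N{\left(B \right)} = - \frac{1}{2 \left(B + 3\right)} = - \frac{1}{2 \left(3 + B\right)}$)
$k{\left(N{\left(0 \right)} \right)} P{\left(2 \left(-3\right) \right)} = - \frac{7}{\left(-1\right) \frac{1}{6 + 2 \cdot 0}} \left(- \frac{2 \left(-3\right)}{7}\right) = - \frac{7}{\left(-1\right) \frac{1}{6 + 0}} \left(\left(- \frac{1}{7}\right) \left(-6\right)\right) = - \frac{7}{\left(-1\right) \frac{1}{6}} \cdot \frac{6}{7} = - \frac{7}{- \frac{1}{6}} \cdot \frac{6}{7} = \left(-7\right) \left(-6\right) \frac{6}{7} = 42 \cdot \frac{6}{7} = 36$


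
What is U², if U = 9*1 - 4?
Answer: 25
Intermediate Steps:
U = 5 (U = 9 - 4 = 5)
U² = 5² = 25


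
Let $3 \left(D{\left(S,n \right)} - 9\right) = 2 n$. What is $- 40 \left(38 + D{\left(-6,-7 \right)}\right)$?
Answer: $- \frac{5080}{3} \approx -1693.3$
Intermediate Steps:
$D{\left(S,n \right)} = 9 + \frac{2 n}{3}$
$- 40 \left(38 + D{\left(-6,-7 \right)}\right) = - 40 \left(38 + \left(9 + \frac{2}{3} \left(-7\right)\right)\right) = - 40 \left(38 + \left(9 - \frac{14}{3}\right)\right) = - 40 \left(38 + \frac{13}{3}\right) = \left(-40\right) \frac{127}{3} = - \frac{5080}{3}$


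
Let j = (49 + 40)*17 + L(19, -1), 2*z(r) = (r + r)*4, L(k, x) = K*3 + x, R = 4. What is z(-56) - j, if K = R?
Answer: -1748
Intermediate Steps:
K = 4
L(k, x) = 12 + x (L(k, x) = 4*3 + x = 12 + x)
z(r) = 4*r (z(r) = ((r + r)*4)/2 = ((2*r)*4)/2 = (8*r)/2 = 4*r)
j = 1524 (j = (49 + 40)*17 + (12 - 1) = 89*17 + 11 = 1513 + 11 = 1524)
z(-56) - j = 4*(-56) - 1*1524 = -224 - 1524 = -1748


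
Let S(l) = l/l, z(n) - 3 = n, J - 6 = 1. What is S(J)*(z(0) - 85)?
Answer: -82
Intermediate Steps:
J = 7 (J = 6 + 1 = 7)
z(n) = 3 + n
S(l) = 1
S(J)*(z(0) - 85) = 1*((3 + 0) - 85) = 1*(3 - 85) = 1*(-82) = -82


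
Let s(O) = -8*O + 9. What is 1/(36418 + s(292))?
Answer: 1/34091 ≈ 2.9333e-5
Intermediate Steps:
s(O) = 9 - 8*O
1/(36418 + s(292)) = 1/(36418 + (9 - 8*292)) = 1/(36418 + (9 - 2336)) = 1/(36418 - 2327) = 1/34091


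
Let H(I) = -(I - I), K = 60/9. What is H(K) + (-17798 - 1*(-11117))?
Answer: -6681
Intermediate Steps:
K = 20/3 (K = 60*(1/9) = 20/3 ≈ 6.6667)
H(I) = 0 (H(I) = -1*0 = 0)
H(K) + (-17798 - 1*(-11117)) = 0 + (-17798 - 1*(-11117)) = 0 + (-17798 + 11117) = 0 - 6681 = -6681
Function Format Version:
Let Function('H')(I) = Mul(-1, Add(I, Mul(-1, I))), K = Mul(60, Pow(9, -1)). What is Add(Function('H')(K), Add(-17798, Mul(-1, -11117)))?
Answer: -6681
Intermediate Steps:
K = Rational(20, 3) (K = Mul(60, Rational(1, 9)) = Rational(20, 3) ≈ 6.6667)
Function('H')(I) = 0 (Function('H')(I) = Mul(-1, 0) = 0)
Add(Function('H')(K), Add(-17798, Mul(-1, -11117))) = Add(0, Add(-17798, Mul(-1, -11117))) = Add(0, Add(-17798, 11117)) = Add(0, -6681) = -6681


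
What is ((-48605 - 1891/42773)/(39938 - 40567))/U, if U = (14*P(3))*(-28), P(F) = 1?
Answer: -519745889/2636613266 ≈ -0.19713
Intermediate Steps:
U = -392 (U = (14*1)*(-28) = 14*(-28) = -392)
((-48605 - 1891/42773)/(39938 - 40567))/U = ((-48605 - 1891/42773)/(39938 - 40567))/(-392) = ((-48605 - 1891*1/42773)/(-629))*(-1/392) = ((-48605 - 1891/42773)*(-1/629))*(-1/392) = -2078983556/42773*(-1/629)*(-1/392) = (2078983556/26904217)*(-1/392) = -519745889/2636613266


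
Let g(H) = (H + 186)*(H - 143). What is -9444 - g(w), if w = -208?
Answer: -17166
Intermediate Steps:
g(H) = (-143 + H)*(186 + H) (g(H) = (186 + H)*(-143 + H) = (-143 + H)*(186 + H))
-9444 - g(w) = -9444 - (-26598 + (-208)² + 43*(-208)) = -9444 - (-26598 + 43264 - 8944) = -9444 - 1*7722 = -9444 - 7722 = -17166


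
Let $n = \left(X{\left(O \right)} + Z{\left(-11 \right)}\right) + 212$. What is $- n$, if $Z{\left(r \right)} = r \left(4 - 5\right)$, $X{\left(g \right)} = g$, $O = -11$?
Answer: $-212$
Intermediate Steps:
$Z{\left(r \right)} = - r$ ($Z{\left(r \right)} = r \left(-1\right) = - r$)
$n = 212$ ($n = \left(-11 - -11\right) + 212 = \left(-11 + 11\right) + 212 = 0 + 212 = 212$)
$- n = \left(-1\right) 212 = -212$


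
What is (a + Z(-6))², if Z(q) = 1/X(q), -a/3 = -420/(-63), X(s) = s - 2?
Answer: 25921/64 ≈ 405.02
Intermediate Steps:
X(s) = -2 + s
a = -20 (a = -(-1260)/(-63) = -(-1260)*(-1)/63 = -3*20/3 = -20)
Z(q) = 1/(-2 + q)
(a + Z(-6))² = (-20 + 1/(-2 - 6))² = (-20 + 1/(-8))² = (-20 - ⅛)² = (-161/8)² = 25921/64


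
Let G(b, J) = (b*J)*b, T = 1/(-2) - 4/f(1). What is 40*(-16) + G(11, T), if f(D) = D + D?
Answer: -1885/2 ≈ -942.50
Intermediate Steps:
f(D) = 2*D
T = -5/2 (T = 1/(-2) - 4/(2*1) = 1*(-½) - 4/2 = -½ - 4*½ = -½ - 2 = -5/2 ≈ -2.5000)
G(b, J) = J*b² (G(b, J) = (J*b)*b = J*b²)
40*(-16) + G(11, T) = 40*(-16) - 5/2*11² = -640 - 5/2*121 = -640 - 605/2 = -1885/2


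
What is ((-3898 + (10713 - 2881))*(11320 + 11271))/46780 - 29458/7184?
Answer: 79635692957/42008440 ≈ 1895.7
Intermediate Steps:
((-3898 + (10713 - 2881))*(11320 + 11271))/46780 - 29458/7184 = ((-3898 + 7832)*22591)*(1/46780) - 29458*1/7184 = (3934*22591)*(1/46780) - 14729/3592 = 88872994*(1/46780) - 14729/3592 = 44436497/23390 - 14729/3592 = 79635692957/42008440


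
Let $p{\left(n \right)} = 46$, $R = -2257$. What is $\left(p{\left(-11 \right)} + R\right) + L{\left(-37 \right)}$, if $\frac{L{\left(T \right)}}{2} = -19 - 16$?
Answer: $-2281$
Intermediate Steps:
$L{\left(T \right)} = -70$ ($L{\left(T \right)} = 2 \left(-19 - 16\right) = 2 \left(-35\right) = -70$)
$\left(p{\left(-11 \right)} + R\right) + L{\left(-37 \right)} = \left(46 - 2257\right) - 70 = -2211 - 70 = -2281$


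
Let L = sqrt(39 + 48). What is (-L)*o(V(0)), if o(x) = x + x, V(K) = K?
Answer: 0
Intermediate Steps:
o(x) = 2*x
L = sqrt(87) ≈ 9.3274
(-L)*o(V(0)) = (-sqrt(87))*(2*0) = -sqrt(87)*0 = 0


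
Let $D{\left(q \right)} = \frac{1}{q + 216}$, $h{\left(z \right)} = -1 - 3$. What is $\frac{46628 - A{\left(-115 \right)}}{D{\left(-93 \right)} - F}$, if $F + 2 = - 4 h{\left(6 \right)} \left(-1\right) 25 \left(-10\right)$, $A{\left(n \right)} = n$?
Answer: $- \frac{5749389}{491753} \approx -11.692$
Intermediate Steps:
$h{\left(z \right)} = -4$
$D{\left(q \right)} = \frac{1}{216 + q}$
$F = 3998$ ($F = -2 + \left(-4\right) \left(-4\right) \left(-1\right) 25 \left(-10\right) = -2 + 16 \left(-1\right) 25 \left(-10\right) = -2 + \left(-16\right) 25 \left(-10\right) = -2 - -4000 = -2 + 4000 = 3998$)
$\frac{46628 - A{\left(-115 \right)}}{D{\left(-93 \right)} - F} = \frac{46628 - -115}{\frac{1}{216 - 93} - 3998} = \frac{46628 + 115}{\frac{1}{123} - 3998} = \frac{46743}{\frac{1}{123} - 3998} = \frac{46743}{- \frac{491753}{123}} = 46743 \left(- \frac{123}{491753}\right) = - \frac{5749389}{491753}$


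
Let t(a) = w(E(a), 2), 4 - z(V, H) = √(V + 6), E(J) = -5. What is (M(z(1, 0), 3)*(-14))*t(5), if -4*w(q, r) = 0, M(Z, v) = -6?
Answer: 0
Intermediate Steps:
z(V, H) = 4 - √(6 + V) (z(V, H) = 4 - √(V + 6) = 4 - √(6 + V))
w(q, r) = 0 (w(q, r) = -¼*0 = 0)
t(a) = 0
(M(z(1, 0), 3)*(-14))*t(5) = -6*(-14)*0 = 84*0 = 0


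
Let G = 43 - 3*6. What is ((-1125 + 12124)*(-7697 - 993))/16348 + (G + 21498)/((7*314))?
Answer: -26216982672/4491613 ≈ -5836.9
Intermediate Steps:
G = 25 (G = 43 - 18 = 25)
((-1125 + 12124)*(-7697 - 993))/16348 + (G + 21498)/((7*314)) = ((-1125 + 12124)*(-7697 - 993))/16348 + (25 + 21498)/((7*314)) = (10999*(-8690))*(1/16348) + 21523/2198 = -95581310*1/16348 + 21523*(1/2198) = -47790655/8174 + 21523/2198 = -26216982672/4491613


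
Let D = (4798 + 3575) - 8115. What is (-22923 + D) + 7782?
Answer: -14883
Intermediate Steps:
D = 258 (D = 8373 - 8115 = 258)
(-22923 + D) + 7782 = (-22923 + 258) + 7782 = -22665 + 7782 = -14883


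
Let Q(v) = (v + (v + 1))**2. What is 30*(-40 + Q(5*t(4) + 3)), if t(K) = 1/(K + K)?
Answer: 6735/8 ≈ 841.88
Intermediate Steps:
t(K) = 1/(2*K)
Q(v) = (1 + 2*v)**2 (Q(v) = (v + (1 + v))**2 = (1 + 2*v)**2)
30*(-40 + Q(5*t(4) + 3)) = 30*(-40 + (1 + 2*(5*((1/2)/4) + 3))**2) = 30*(-40 + (1 + 2*(5*((1/2)*(1/4)) + 3))**2) = 30*(-40 + (1 + 2*(5*(1/8) + 3))**2) = 30*(-40 + (1 + 2*(5/8 + 3))**2) = 30*(-40 + (1 + 2*(29/8))**2) = 30*(-40 + (1 + 29/4)**2) = 30*(-40 + (33/4)**2) = 30*(-40 + 1089/16) = 30*(449/16) = 6735/8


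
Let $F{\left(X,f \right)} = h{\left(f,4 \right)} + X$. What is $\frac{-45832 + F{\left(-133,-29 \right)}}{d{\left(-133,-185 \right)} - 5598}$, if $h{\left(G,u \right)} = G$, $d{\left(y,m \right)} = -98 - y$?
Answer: $\frac{45994}{5563} \approx 8.2678$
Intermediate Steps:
$F{\left(X,f \right)} = X + f$ ($F{\left(X,f \right)} = f + X = X + f$)
$\frac{-45832 + F{\left(-133,-29 \right)}}{d{\left(-133,-185 \right)} - 5598} = \frac{-45832 - 162}{\left(-98 - -133\right) - 5598} = \frac{-45832 - 162}{\left(-98 + 133\right) - 5598} = - \frac{45994}{35 - 5598} = - \frac{45994}{-5563} = \left(-45994\right) \left(- \frac{1}{5563}\right) = \frac{45994}{5563}$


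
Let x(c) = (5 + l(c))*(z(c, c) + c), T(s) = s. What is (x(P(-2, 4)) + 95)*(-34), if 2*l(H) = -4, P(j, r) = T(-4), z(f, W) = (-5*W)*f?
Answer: 5338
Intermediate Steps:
z(f, W) = -5*W*f
P(j, r) = -4
l(H) = -2 (l(H) = (½)*(-4) = -2)
x(c) = -15*c² + 3*c (x(c) = (5 - 2)*(-5*c*c + c) = 3*(-5*c² + c) = 3*(c - 5*c²) = -15*c² + 3*c)
(x(P(-2, 4)) + 95)*(-34) = (3*(-4)*(1 - 5*(-4)) + 95)*(-34) = (3*(-4)*(1 + 20) + 95)*(-34) = (3*(-4)*21 + 95)*(-34) = (-252 + 95)*(-34) = -157*(-34) = 5338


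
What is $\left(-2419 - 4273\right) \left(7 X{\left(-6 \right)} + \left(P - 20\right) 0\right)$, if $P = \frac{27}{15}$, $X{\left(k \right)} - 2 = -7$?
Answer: $234220$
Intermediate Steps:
$X{\left(k \right)} = -5$ ($X{\left(k \right)} = 2 - 7 = -5$)
$P = \frac{9}{5}$ ($P = 27 \cdot \frac{1}{15} = \frac{9}{5} \approx 1.8$)
$\left(-2419 - 4273\right) \left(7 X{\left(-6 \right)} + \left(P - 20\right) 0\right) = \left(-2419 - 4273\right) \left(7 \left(-5\right) + \left(\frac{9}{5} - 20\right) 0\right) = - 6692 \left(-35 - 0\right) = - 6692 \left(-35 + 0\right) = \left(-6692\right) \left(-35\right) = 234220$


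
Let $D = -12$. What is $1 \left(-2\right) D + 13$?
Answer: $37$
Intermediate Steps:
$1 \left(-2\right) D + 13 = 1 \left(-2\right) \left(-12\right) + 13 = \left(-2\right) \left(-12\right) + 13 = 24 + 13 = 37$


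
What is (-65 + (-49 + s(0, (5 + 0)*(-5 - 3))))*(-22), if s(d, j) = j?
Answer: 3388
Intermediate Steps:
(-65 + (-49 + s(0, (5 + 0)*(-5 - 3))))*(-22) = (-65 + (-49 + (5 + 0)*(-5 - 3)))*(-22) = (-65 + (-49 + 5*(-8)))*(-22) = (-65 + (-49 - 40))*(-22) = (-65 - 89)*(-22) = -154*(-22) = 3388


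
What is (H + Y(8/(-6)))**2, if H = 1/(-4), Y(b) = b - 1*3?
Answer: 3025/144 ≈ 21.007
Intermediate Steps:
Y(b) = -3 + b (Y(b) = b - 3 = -3 + b)
H = -1/4 ≈ -0.25000
(H + Y(8/(-6)))**2 = (-1/4 + (-3 + 8/(-6)))**2 = (-1/4 + (-3 + 8*(-1/6)))**2 = (-1/4 + (-3 - 4/3))**2 = (-1/4 - 13/3)**2 = (-55/12)**2 = 3025/144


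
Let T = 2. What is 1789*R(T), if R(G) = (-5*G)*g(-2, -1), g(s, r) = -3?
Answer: 53670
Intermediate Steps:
R(G) = 15*G (R(G) = -5*G*(-3) = 15*G)
1789*R(T) = 1789*(15*2) = 1789*30 = 53670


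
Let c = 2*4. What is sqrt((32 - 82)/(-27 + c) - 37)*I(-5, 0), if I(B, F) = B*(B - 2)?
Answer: 35*I*sqrt(12407)/19 ≈ 205.19*I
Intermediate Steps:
I(B, F) = B*(-2 + B)
c = 8
sqrt((32 - 82)/(-27 + c) - 37)*I(-5, 0) = sqrt((32 - 82)/(-27 + 8) - 37)*(-5*(-2 - 5)) = sqrt(-50/(-19) - 37)*(-5*(-7)) = sqrt(-50*(-1/19) - 37)*35 = sqrt(50/19 - 37)*35 = sqrt(-653/19)*35 = (I*sqrt(12407)/19)*35 = 35*I*sqrt(12407)/19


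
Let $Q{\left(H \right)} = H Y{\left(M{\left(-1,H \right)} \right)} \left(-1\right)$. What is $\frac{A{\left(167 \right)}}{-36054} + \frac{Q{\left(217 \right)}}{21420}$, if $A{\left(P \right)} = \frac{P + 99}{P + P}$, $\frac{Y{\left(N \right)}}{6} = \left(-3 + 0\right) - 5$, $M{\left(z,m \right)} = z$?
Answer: $\frac{248857439}{511786530} \approx 0.48625$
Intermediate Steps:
$Y{\left(N \right)} = -48$ ($Y{\left(N \right)} = 6 \left(\left(-3 + 0\right) - 5\right) = 6 \left(-3 - 5\right) = 6 \left(-8\right) = -48$)
$Q{\left(H \right)} = 48 H$ ($Q{\left(H \right)} = H \left(-48\right) \left(-1\right) = - 48 H \left(-1\right) = 48 H$)
$A{\left(P \right)} = \frac{99 + P}{2 P}$
$\frac{A{\left(167 \right)}}{-36054} + \frac{Q{\left(217 \right)}}{21420} = \frac{\frac{1}{2} \cdot \frac{1}{167} \left(99 + 167\right)}{-36054} + \frac{48 \cdot 217}{21420} = \frac{1}{2} \cdot \frac{1}{167} \cdot 266 \left(- \frac{1}{36054}\right) + 10416 \cdot \frac{1}{21420} = \frac{133}{167} \left(- \frac{1}{36054}\right) + \frac{124}{255} = - \frac{133}{6021018} + \frac{124}{255} = \frac{248857439}{511786530}$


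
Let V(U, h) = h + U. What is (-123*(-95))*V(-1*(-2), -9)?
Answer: -81795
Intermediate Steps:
V(U, h) = U + h
(-123*(-95))*V(-1*(-2), -9) = (-123*(-95))*(-1*(-2) - 9) = 11685*(2 - 9) = 11685*(-7) = -81795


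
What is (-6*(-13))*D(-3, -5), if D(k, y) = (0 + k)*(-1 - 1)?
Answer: 468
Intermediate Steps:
D(k, y) = -2*k (D(k, y) = k*(-2) = -2*k)
(-6*(-13))*D(-3, -5) = (-6*(-13))*(-2*(-3)) = 78*6 = 468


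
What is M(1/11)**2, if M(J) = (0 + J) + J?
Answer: 4/121 ≈ 0.033058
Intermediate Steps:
M(J) = 2*J (M(J) = J + J = 2*J)
M(1/11)**2 = (2/11)**2 = 4/121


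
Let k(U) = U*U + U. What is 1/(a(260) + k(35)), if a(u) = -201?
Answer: 1/1059 ≈ 0.00094429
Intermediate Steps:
k(U) = U + U² (k(U) = U² + U = U + U²)
1/(a(260) + k(35)) = 1/(-201 + 35*(1 + 35)) = 1/(-201 + 35*36) = 1/(-201 + 1260) = 1/1059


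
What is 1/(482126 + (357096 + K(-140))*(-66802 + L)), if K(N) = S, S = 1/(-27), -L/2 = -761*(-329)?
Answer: -1/202665760694 ≈ -4.9342e-12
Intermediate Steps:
L = -500738 (L = -(-1522)*(-329) = -2*250369 = -500738)
S = -1/27 ≈ -0.037037
K(N) = -1/27
1/(482126 + (357096 + K(-140))*(-66802 + L)) = 1/(482126 + (357096 - 1/27)*(-66802 - 500738)) = 1/(482126 + (9641591/27)*(-567540)) = 1/(482126 - 202666242820) = 1/(-202665760694) = -1/202665760694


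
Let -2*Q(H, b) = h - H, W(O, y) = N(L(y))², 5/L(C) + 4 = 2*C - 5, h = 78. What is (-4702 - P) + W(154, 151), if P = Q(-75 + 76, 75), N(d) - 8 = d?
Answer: -789678021/171698 ≈ -4599.2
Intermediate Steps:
L(C) = 5/(-9 + 2*C) (L(C) = 5/(-4 + (2*C - 5)) = 5/(-4 + (-5 + 2*C)) = 5/(-9 + 2*C))
N(d) = 8 + d
W(O, y) = (8 + 5/(-9 + 2*y))²
Q(H, b) = -39 + H/2 (Q(H, b) = -(78 - H)/2 = -39 + H/2)
P = -77/2 (P = -39 + (-75 + 76)/2 = -39 + (½)*1 = -39 + ½ = -77/2 ≈ -38.500)
(-4702 - P) + W(154, 151) = (-4702 - 1*(-77/2)) + (-67 + 16*151)²/(-9 + 2*151)² = (-4702 + 77/2) + (-67 + 2416)²/(-9 + 302)² = -9327/2 + 2349²/293² = -9327/2 + 5517801*(1/85849) = -9327/2 + 5517801/85849 = -789678021/171698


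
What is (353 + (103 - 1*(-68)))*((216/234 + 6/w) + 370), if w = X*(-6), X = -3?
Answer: 7586996/39 ≈ 1.9454e+5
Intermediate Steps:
w = 18 (w = -3*(-6) = 18)
(353 + (103 - 1*(-68)))*((216/234 + 6/w) + 370) = (353 + (103 - 1*(-68)))*((216/234 + 6/18) + 370) = (353 + (103 + 68))*((216*(1/234) + 6*(1/18)) + 370) = (353 + 171)*((12/13 + ⅓) + 370) = 524*(49/39 + 370) = 524*(14479/39) = 7586996/39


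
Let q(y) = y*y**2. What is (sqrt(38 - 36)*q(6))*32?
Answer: 6912*sqrt(2) ≈ 9775.0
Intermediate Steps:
q(y) = y**3
(sqrt(38 - 36)*q(6))*32 = (sqrt(38 - 36)*6**3)*32 = (sqrt(2)*216)*32 = (216*sqrt(2))*32 = 6912*sqrt(2)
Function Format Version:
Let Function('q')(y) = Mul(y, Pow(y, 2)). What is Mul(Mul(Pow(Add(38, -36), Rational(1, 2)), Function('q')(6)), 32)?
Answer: Mul(6912, Pow(2, Rational(1, 2))) ≈ 9775.0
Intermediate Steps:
Function('q')(y) = Pow(y, 3)
Mul(Mul(Pow(Add(38, -36), Rational(1, 2)), Function('q')(6)), 32) = Mul(Mul(Pow(Add(38, -36), Rational(1, 2)), Pow(6, 3)), 32) = Mul(Mul(Pow(2, Rational(1, 2)), 216), 32) = Mul(Mul(216, Pow(2, Rational(1, 2))), 32) = Mul(6912, Pow(2, Rational(1, 2)))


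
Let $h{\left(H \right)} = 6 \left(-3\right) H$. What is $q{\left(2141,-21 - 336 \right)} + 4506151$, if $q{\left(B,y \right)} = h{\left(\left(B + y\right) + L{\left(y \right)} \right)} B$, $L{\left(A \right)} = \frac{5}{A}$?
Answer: $- \frac{7645167049}{119} \approx -6.4245 \cdot 10^{7}$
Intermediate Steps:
$h{\left(H \right)} = - 18 H$
$q{\left(B,y \right)} = B \left(- \frac{90}{y} - 18 B - 18 y\right)$ ($q{\left(B,y \right)} = - 18 \left(\left(B + y\right) + \frac{5}{y}\right) B = - 18 \left(B + y + \frac{5}{y}\right) B = \left(- \frac{90}{y} - 18 B - 18 y\right) B = B \left(- \frac{90}{y} - 18 B - 18 y\right)$)
$q{\left(2141,-21 - 336 \right)} + 4506151 = 18 \cdot 2141 \frac{1}{-21 - 336} \left(-5 - \left(-21 - 336\right) \left(2141 - 357\right)\right) + 4506151 = 18 \cdot 2141 \frac{1}{-357} \left(-5 - - 357 \left(2141 - 357\right)\right) + 4506151 = 18 \cdot 2141 \left(- \frac{1}{357}\right) \left(-5 - \left(-357\right) 1784\right) + 4506151 = 18 \cdot 2141 \left(- \frac{1}{357}\right) \left(-5 + 636888\right) + 4506151 = 18 \cdot 2141 \left(- \frac{1}{357}\right) 636883 + 4506151 = - \frac{8181399018}{119} + 4506151 = - \frac{7645167049}{119}$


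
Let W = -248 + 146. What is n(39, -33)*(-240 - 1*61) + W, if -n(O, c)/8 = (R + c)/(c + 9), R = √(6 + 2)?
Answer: 3209 - 602*√2/3 ≈ 2925.2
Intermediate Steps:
R = 2*√2 (R = √8 = 2*√2 ≈ 2.8284)
W = -102
n(O, c) = -8*(c + 2*√2)/(9 + c) (n(O, c) = -8*(2*√2 + c)/(c + 9) = -8*(c + 2*√2)/(9 + c))
n(39, -33)*(-240 - 1*61) + W = (8*(-1*(-33) - 2*√2)/(9 - 33))*(-240 - 1*61) - 102 = (8*(33 - 2*√2)/(-24))*(-240 - 61) - 102 = (8*(-1/24)*(33 - 2*√2))*(-301) - 102 = (-11 + 2*√2/3)*(-301) - 102 = (3311 - 602*√2/3) - 102 = 3209 - 602*√2/3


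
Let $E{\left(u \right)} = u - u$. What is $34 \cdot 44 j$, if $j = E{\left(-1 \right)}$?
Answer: $0$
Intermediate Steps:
$E{\left(u \right)} = 0$
$j = 0$
$34 \cdot 44 j = 34 \cdot 44 \cdot 0 = 1496 \cdot 0 = 0$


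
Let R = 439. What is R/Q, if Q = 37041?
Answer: 439/37041 ≈ 0.011852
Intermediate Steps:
R/Q = 439/37041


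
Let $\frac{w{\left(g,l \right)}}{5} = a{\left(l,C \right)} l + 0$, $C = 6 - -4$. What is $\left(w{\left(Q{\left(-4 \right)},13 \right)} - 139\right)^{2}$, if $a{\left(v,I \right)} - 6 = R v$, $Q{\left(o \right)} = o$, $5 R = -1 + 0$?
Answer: $6724$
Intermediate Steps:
$R = - \frac{1}{5}$ ($R = \frac{-1 + 0}{5} = \frac{1}{5} \left(-1\right) = - \frac{1}{5} \approx -0.2$)
$C = 10$ ($C = 6 + 4 = 10$)
$a{\left(v,I \right)} = 6 - \frac{v}{5}$
$w{\left(g,l \right)} = 5 l \left(6 - \frac{l}{5}\right)$ ($w{\left(g,l \right)} = 5 \left(\left(6 - \frac{l}{5}\right) l + 0\right) = 5 \left(l \left(6 - \frac{l}{5}\right) + 0\right) = 5 l \left(6 - \frac{l}{5}\right)$)
$\left(w{\left(Q{\left(-4 \right)},13 \right)} - 139\right)^{2} = \left(13 \left(30 - 13\right) - 139\right)^{2} = \left(13 \cdot 17 - 139\right)^{2} = \left(221 - 139\right)^{2} = 82^{2} = 6724$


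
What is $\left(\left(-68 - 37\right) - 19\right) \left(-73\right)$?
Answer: $9052$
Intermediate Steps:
$\left(\left(-68 - 37\right) - 19\right) \left(-73\right) = \left(-105 - 19\right) \left(-73\right) = \left(-124\right) \left(-73\right) = 9052$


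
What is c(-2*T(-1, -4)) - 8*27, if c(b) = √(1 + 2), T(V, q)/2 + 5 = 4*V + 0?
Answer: -216 + √3 ≈ -214.27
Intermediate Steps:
T(V, q) = -10 + 8*V (T(V, q) = -10 + 2*(4*V + 0) = -10 + 2*(4*V) = -10 + 8*V)
c(b) = √3
c(-2*T(-1, -4)) - 8*27 = √3 - 8*27 = √3 - 216 = -216 + √3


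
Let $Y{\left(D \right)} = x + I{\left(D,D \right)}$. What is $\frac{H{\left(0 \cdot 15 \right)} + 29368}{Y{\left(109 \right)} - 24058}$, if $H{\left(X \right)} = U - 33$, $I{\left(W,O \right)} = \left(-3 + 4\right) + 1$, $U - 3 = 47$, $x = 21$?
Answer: $- \frac{5877}{4807} \approx -1.2226$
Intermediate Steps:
$U = 50$ ($U = 3 + 47 = 50$)
$I{\left(W,O \right)} = 2$ ($I{\left(W,O \right)} = 1 + 1 = 2$)
$H{\left(X \right)} = 17$ ($H{\left(X \right)} = 50 - 33 = 17$)
$Y{\left(D \right)} = 23$ ($Y{\left(D \right)} = 21 + 2 = 23$)
$\frac{H{\left(0 \cdot 15 \right)} + 29368}{Y{\left(109 \right)} - 24058} = \frac{17 + 29368}{23 - 24058} = \frac{29385}{-24035} = 29385 \left(- \frac{1}{24035}\right) = - \frac{5877}{4807}$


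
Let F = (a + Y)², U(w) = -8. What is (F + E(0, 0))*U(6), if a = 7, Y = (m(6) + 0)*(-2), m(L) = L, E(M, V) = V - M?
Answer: -200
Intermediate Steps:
Y = -12 (Y = (6 + 0)*(-2) = 6*(-2) = -12)
F = 25 (F = (7 - 12)² = (-5)² = 25)
(F + E(0, 0))*U(6) = (25 + (0 - 1*0))*(-8) = (25 + (0 + 0))*(-8) = (25 + 0)*(-8) = 25*(-8) = -200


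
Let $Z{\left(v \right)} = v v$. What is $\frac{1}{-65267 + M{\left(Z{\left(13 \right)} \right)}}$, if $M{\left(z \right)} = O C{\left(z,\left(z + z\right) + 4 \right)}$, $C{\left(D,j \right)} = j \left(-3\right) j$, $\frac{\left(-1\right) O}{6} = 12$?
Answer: $\frac{1}{25198957} \approx 3.9684 \cdot 10^{-8}$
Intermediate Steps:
$O = -72$ ($O = \left(-6\right) 12 = -72$)
$Z{\left(v \right)} = v^{2}$
$C{\left(D,j \right)} = - 3 j^{2}$ ($C{\left(D,j \right)} = - 3 j j = - 3 j^{2}$)
$M{\left(z \right)} = 216 \left(4 + 2 z\right)^{2}$ ($M{\left(z \right)} = - 72 \left(- 3 \left(\left(z + z\right) + 4\right)^{2}\right) = - 72 \left(- 3 \left(2 z + 4\right)^{2}\right) = - 72 \left(- 3 \left(4 + 2 z\right)^{2}\right) = 216 \left(4 + 2 z\right)^{2}$)
$\frac{1}{-65267 + M{\left(Z{\left(13 \right)} \right)}} = \frac{1}{-65267 + 864 \left(2 + 13^{2}\right)^{2}} = \frac{1}{-65267 + 864 \left(2 + 169\right)^{2}} = \frac{1}{-65267 + 864 \cdot 171^{2}} = \frac{1}{-65267 + 864 \cdot 29241} = \frac{1}{-65267 + 25264224} = \frac{1}{25198957}$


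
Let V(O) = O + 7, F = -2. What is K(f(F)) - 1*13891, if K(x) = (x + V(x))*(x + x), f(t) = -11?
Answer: -13561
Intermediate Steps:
V(O) = 7 + O
K(x) = 2*x*(7 + 2*x) (K(x) = (x + (7 + x))*(x + x) = (7 + 2*x)*(2*x) = 2*x*(7 + 2*x))
K(f(F)) - 1*13891 = 2*(-11)*(7 + 2*(-11)) - 1*13891 = 2*(-11)*(7 - 22) - 13891 = 2*(-11)*(-15) - 13891 = 330 - 13891 = -13561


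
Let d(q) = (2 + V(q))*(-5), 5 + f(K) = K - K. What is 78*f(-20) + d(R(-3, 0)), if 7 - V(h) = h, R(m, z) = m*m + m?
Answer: -405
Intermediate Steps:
R(m, z) = m + m² (R(m, z) = m² + m = m + m²)
V(h) = 7 - h
f(K) = -5 (f(K) = -5 + (K - K) = -5 + 0 = -5)
d(q) = -45 + 5*q (d(q) = (2 + (7 - q))*(-5) = (9 - q)*(-5) = -45 + 5*q)
78*f(-20) + d(R(-3, 0)) = 78*(-5) + (-45 + 5*(-3*(1 - 3))) = -390 + (-45 + 5*(-3*(-2))) = -390 + (-45 + 5*6) = -390 + (-45 + 30) = -390 - 15 = -405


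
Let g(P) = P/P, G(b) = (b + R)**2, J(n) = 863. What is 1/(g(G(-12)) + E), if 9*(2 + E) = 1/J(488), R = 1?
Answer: -7767/7766 ≈ -1.0001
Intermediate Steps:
G(b) = (1 + b)**2 (G(b) = (b + 1)**2 = (1 + b)**2)
g(P) = 1
E = -15533/7767 (E = -2 + (1/9)/863 = -2 + (1/9)*(1/863) = -2 + 1/7767 = -15533/7767 ≈ -1.9999)
1/(g(G(-12)) + E) = 1/(1 - 15533/7767) = 1/(-7766/7767) = -7767/7766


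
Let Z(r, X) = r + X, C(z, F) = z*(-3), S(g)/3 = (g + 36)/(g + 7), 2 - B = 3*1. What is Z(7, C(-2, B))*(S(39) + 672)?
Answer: 404781/46 ≈ 8799.6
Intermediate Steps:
B = -1 (B = 2 - 3 = -1)
S(g) = 3*(36 + g)/(7 + g) (S(g) = 3*((g + 36)/(g + 7)) = 3*((36 + g)/(7 + g)) = 3*(36 + g)/(7 + g))
C(z, F) = -3*z
Z(r, X) = X + r
Z(7, C(-2, B))*(S(39) + 672) = (-3*(-2) + 7)*(3*(36 + 39)/(7 + 39) + 672) = (6 + 7)*(3*75/46 + 672) = 13*(3*(1/46)*75 + 672) = 13*(225/46 + 672) = 13*(31137/46) = 404781/46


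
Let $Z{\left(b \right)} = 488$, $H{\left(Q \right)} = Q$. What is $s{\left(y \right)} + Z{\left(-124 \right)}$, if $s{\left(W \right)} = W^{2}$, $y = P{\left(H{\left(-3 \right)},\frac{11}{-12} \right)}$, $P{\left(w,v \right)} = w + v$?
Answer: $\frac{72481}{144} \approx 503.34$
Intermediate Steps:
$P{\left(w,v \right)} = v + w$
$y = - \frac{47}{12}$ ($y = \frac{11}{-12} - 3 = 11 \left(- \frac{1}{12}\right) - 3 = - \frac{11}{12} - 3 = - \frac{47}{12} \approx -3.9167$)
$s{\left(y \right)} + Z{\left(-124 \right)} = \left(- \frac{47}{12}\right)^{2} + 488 = \frac{2209}{144} + 488 = \frac{72481}{144}$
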